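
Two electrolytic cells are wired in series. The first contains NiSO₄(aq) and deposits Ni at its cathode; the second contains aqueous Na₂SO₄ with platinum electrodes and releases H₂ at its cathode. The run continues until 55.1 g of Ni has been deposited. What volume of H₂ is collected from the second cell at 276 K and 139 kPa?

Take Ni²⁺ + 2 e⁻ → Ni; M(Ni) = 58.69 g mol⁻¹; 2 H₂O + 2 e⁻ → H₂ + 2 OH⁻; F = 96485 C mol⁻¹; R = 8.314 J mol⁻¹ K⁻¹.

n(Ni) = 55.1 / 58.69 = 0.9388 mol, so n(e⁻) = 2 × 0.9388 = 1.878 mol.
The cells are in series, so the same 1.878 mol of electrons passes through the second cell.
2 H₂O + 2 e⁻ → H₂ + 2 OH⁻ — 2 mol e⁻ per mol H₂, so n(H₂) = 1.878/2 = 0.9388 mol.
V = nRT/P = (0.9388 × 8.314 × 276) / (139 × 10³) = 0.0155 m³ = 15.5 L.

15.5 L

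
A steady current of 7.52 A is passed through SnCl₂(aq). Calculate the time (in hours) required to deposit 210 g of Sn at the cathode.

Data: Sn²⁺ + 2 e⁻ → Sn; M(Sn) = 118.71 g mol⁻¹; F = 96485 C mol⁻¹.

12.6 h

n(Sn) = m/M = 210 / 118.71 = 1.769 mol.
Each Sn atom requires 2 electrons, so n(e⁻) = 2 × 1.769 = 3.538 mol.
Q = n(e⁻)·F = 3.538 × 96485 = 341400 C.
t = Q/I = 341400 / 7.520 A = 45390 s = 12.6 h.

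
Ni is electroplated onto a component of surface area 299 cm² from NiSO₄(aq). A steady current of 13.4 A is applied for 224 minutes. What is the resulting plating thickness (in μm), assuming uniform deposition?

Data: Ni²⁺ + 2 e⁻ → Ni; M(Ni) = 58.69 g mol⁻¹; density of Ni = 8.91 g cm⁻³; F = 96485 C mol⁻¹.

206 μm

Q = I·t = 13.40 × 13440 = 180100 C; n(e⁻) = 1.867 mol.
n(Ni) = n(e⁻)/2 = 0.9333 mol, so m = 0.9333 × 58.69 = 54.77 g.
Volume = m/ρ = 54.77 / 8.91 = 6.148 cm³.
Thickness = V/A = 6.148 / 299 = 0.0206 cm = 206 μm.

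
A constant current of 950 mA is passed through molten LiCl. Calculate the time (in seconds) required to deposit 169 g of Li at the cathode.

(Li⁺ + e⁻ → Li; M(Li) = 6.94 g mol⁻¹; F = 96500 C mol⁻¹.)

n(Li) = m/M = 169 / 6.94 = 24.35 mol.
Each Li atom requires 1 electron, so n(e⁻) = 1 × 24.35 = 24.35 mol.
Q = n(e⁻)·F = 24.35 × 96500 = 2350000 C.
t = Q/I = 2350000 / 0.9500 A = 2474000 s.

2.47 × 10⁶ s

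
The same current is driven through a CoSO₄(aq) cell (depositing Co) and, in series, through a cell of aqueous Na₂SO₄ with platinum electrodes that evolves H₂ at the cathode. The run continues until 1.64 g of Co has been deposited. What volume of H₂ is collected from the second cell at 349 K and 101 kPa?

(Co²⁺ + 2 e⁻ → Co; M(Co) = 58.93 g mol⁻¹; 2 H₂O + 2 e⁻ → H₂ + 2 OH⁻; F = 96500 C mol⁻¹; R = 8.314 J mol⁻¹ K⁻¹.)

0.800 L

n(Co) = 1.64 / 58.93 = 0.02783 mol, so n(e⁻) = 2 × 0.02783 = 0.05566 mol.
The cells are in series, so the same 0.05566 mol of electrons passes through the second cell.
2 H₂O + 2 e⁻ → H₂ + 2 OH⁻ — 2 mol e⁻ per mol H₂, so n(H₂) = 0.05566/2 = 0.02783 mol.
V = nRT/P = (0.02783 × 8.314 × 349) / (101 × 10³) = 8.00 × 10⁻⁴ m³ = 0.800 L.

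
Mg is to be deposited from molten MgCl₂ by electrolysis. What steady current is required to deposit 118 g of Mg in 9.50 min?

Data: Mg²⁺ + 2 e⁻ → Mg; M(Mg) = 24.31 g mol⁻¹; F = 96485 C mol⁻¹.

n(Mg) = 118 / 24.31 = 4.854 mol.
n(e⁻) = 2 × 4.854 = 9.708 mol.
Q = n(e⁻)·F = 9.708 × 96485 = 936700 C.
I = Q/t = 936700 / 570.00 s = 1640 A.

1640 A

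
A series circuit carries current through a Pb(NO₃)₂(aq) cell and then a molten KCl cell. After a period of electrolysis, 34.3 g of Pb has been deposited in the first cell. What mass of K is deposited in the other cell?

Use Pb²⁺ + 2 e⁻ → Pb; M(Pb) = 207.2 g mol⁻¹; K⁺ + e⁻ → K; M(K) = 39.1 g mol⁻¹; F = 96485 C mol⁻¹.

12.9 g

n(Pb) = 34.3 / 207.2 = 0.1655 mol.
Since Pb²⁺ + 2 e⁻ → Pb, n(e⁻) passed = 2 × 0.1655 = 0.3311 mol.
Cells in series carry the same charge, so the same 0.3311 mol of electrons passes through cell 2.
K⁺ + e⁻ → K, so n(K) = 0.3311 / 1 = 0.3311 mol.
m(K) = 0.3311 × 39.1 = 12.9 g.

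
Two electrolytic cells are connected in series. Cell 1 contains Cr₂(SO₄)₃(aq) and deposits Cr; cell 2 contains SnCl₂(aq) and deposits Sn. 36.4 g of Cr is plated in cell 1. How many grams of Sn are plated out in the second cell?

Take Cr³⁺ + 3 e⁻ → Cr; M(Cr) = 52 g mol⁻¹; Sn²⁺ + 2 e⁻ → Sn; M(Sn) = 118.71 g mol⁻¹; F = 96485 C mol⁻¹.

125 g

n(Cr) = 36.4 / 52 = 0.7000 mol.
Since Cr³⁺ + 3 e⁻ → Cr, n(e⁻) passed = 3 × 0.7000 = 2.100 mol.
Cells in series carry the same charge, so the same 2.100 mol of electrons passes through cell 2.
Sn²⁺ + 2 e⁻ → Sn, so n(Sn) = 2.100 / 2 = 1.050 mol.
m(Sn) = 1.050 × 118.71 = 125 g.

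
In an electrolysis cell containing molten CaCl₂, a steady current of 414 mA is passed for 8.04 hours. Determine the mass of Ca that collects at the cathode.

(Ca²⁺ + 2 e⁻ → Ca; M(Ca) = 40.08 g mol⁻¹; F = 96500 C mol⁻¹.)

2.49 g

Q = I·t = 0.4140 A × 28944 s = 11980 C.
n(e⁻) = Q/F = 11980 / 96500 = 0.1242 mol.
Ca²⁺ + 2 e⁻ → Ca, so n(Ca) = n(e⁻)/2 = 0.06209 mol.
m = n·M = 0.06209 × 40.08 = 2.49 g.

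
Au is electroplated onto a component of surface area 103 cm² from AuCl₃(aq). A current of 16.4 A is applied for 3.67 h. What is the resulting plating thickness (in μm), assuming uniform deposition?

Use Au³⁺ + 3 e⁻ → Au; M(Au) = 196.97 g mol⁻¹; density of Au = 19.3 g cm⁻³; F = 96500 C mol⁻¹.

742 μm

Q = I·t = 16.40 × 13212 = 216700 C; n(e⁻) = 2.245 mol.
n(Au) = n(e⁻)/3 = 0.7485 mol, so m = 0.7485 × 196.97 = 147.4 g.
Volume = m/ρ = 147.4 / 19.3 = 7.638 cm³.
Thickness = V/A = 7.638 / 103 = 0.0742 cm = 742 μm.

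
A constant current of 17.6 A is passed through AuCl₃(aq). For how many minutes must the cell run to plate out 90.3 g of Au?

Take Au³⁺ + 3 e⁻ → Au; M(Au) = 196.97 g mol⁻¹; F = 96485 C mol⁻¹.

n(Au) = m/M = 90.3 / 196.97 = 0.4584 mol.
Each Au atom requires 3 electrons, so n(e⁻) = 3 × 0.4584 = 1.375 mol.
Q = n(e⁻)·F = 1.375 × 96485 = 132700 C.
t = Q/I = 132700 / 17.60 A = 7540 s = 126 min.

126 min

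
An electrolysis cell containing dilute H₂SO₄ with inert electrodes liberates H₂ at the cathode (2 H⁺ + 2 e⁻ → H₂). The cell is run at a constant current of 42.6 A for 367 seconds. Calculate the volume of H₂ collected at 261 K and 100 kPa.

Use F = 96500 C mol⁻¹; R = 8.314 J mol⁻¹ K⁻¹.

Q = I·t = 42.60 A × 367.00 s = 15630 C.
n(e⁻) = Q/F = 15630 / 96500 = 0.1620 mol.
2 electrons are transferred per H₂ molecule, so n(H₂) = 0.1620 / 2 = 0.08101 mol.
V = nRT/P = (0.08101 × 8.314 × 261) / (100 × 10³ Pa) = 0.00176 m³ = 1.76 L.

1.76 L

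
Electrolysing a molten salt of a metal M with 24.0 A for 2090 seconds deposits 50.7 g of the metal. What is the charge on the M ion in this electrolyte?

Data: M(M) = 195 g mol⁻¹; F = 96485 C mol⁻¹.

+2

Q = I·t = 24.00 A × 2090.0 s = 50160 C, so n(e⁻) = 50160/96485 = 0.5199 mol.
n(M) deposited = 50.7 / 195 = 0.2600 mol.
Electrons per atom = n(e⁻)/n(M) = 0.5199 / 0.2600 = 2.00 ≈ 2, so the ion is M²⁺.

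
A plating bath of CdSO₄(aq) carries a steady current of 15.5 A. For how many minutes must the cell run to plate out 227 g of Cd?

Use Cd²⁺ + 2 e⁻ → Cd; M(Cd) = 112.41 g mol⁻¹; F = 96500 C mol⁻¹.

419 min

n(Cd) = m/M = 227 / 112.41 = 2.019 mol.
Each Cd atom requires 2 electrons, so n(e⁻) = 2 × 2.019 = 4.039 mol.
Q = n(e⁻)·F = 4.039 × 96500 = 389700 C.
t = Q/I = 389700 / 15.50 A = 25140 s = 419 min.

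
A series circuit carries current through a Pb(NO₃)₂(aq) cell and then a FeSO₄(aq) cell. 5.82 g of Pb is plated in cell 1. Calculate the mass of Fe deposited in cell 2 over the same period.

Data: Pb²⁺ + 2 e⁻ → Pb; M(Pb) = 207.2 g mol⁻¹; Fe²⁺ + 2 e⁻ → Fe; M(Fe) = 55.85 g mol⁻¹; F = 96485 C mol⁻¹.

n(Pb) = 5.82 / 207.2 = 0.02809 mol.
Since Pb²⁺ + 2 e⁻ → Pb, n(e⁻) passed = 2 × 0.02809 = 0.05618 mol.
Cells in series carry the same charge, so the same 0.05618 mol of electrons passes through cell 2.
Fe²⁺ + 2 e⁻ → Fe, so n(Fe) = 0.05618 / 2 = 0.02809 mol.
m(Fe) = 0.02809 × 55.85 = 1.57 g.

1.57 g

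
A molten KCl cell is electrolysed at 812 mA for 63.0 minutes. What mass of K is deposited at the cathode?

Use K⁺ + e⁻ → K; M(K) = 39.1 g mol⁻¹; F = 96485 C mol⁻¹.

Q = I·t = 0.8120 A × 3780.0 s = 3069 C.
n(e⁻) = Q/F = 3069 / 96485 = 0.03181 mol.
K⁺ + e⁻ → K, so n(K) = n(e⁻)/1 = 0.03181 mol.
m = n·M = 0.03181 × 39.1 = 1.24 g.

1.24 g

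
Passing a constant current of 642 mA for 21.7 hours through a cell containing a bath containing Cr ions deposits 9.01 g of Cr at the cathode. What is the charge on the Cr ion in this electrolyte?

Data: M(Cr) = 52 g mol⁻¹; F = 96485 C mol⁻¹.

Q = I·t = 0.6420 A × 78120 s = 50150 C, so n(e⁻) = 50150/96485 = 0.5198 mol.
n(Cr) deposited = 9.01 / 52 = 0.1733 mol.
Electrons per atom = n(e⁻)/n(Cr) = 0.5198 / 0.1733 = 3.00 ≈ 3, so the ion is Cr³⁺.

+3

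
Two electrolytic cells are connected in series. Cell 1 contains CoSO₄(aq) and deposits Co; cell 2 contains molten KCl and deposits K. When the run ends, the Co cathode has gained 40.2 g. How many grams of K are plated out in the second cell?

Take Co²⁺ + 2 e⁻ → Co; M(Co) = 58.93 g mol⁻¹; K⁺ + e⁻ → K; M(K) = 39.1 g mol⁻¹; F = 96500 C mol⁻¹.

n(Co) = 40.2 / 58.93 = 0.6822 mol.
Since Co²⁺ + 2 e⁻ → Co, n(e⁻) passed = 2 × 0.6822 = 1.364 mol.
Cells in series carry the same charge, so the same 1.364 mol of electrons passes through cell 2.
K⁺ + e⁻ → K, so n(K) = 1.364 / 1 = 1.364 mol.
m(K) = 1.364 × 39.1 = 53.3 g.

53.3 g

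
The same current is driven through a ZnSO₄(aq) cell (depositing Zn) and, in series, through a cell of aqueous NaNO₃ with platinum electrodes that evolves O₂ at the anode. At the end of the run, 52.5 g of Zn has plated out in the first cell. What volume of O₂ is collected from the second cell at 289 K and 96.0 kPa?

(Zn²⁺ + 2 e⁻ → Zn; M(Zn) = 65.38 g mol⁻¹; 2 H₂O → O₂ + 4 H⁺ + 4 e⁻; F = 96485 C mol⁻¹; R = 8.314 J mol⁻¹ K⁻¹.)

10.0 L

n(Zn) = 52.5 / 65.38 = 0.8030 mol, so n(e⁻) = 2 × 0.8030 = 1.606 mol.
The cells are in series, so the same 1.606 mol of electrons passes through the second cell.
2 H₂O → O₂ + 4 H⁺ + 4 e⁻ — 4 mol e⁻ per mol O₂, so n(O₂) = 1.606/4 = 0.4015 mol.
V = nRT/P = (0.4015 × 8.314 × 289) / (96.0 × 10³) = 0.0100 m³ = 10.0 L.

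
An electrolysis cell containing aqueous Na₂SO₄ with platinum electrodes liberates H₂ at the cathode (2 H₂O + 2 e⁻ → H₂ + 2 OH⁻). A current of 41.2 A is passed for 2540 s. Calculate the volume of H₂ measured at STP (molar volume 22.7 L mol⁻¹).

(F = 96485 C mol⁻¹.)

Q = I·t = 41.20 A × 2540.0 s = 104600 C.
n(e⁻) = Q/F = 104600 / 96485 = 1.085 mol.
2 electrons are transferred per H₂ molecule, so n(H₂) = 1.085 / 2 = 0.5423 mol.
V = n × V_m = 0.5423 × 22.7 = 12.3 L.

12.3 L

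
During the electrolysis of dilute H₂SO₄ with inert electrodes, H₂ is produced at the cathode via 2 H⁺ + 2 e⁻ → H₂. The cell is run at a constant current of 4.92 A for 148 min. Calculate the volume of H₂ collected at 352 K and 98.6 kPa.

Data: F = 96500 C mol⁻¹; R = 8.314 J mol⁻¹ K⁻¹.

6.72 L

Q = I·t = 4.920 A × 8880.0 s = 43690 C.
n(e⁻) = Q/F = 43690 / 96500 = 0.4527 mol.
2 electrons are transferred per H₂ molecule, so n(H₂) = 0.4527 / 2 = 0.2264 mol.
V = nRT/P = (0.2264 × 8.314 × 352) / (98.6 × 10³ Pa) = 0.00672 m³ = 6.72 L.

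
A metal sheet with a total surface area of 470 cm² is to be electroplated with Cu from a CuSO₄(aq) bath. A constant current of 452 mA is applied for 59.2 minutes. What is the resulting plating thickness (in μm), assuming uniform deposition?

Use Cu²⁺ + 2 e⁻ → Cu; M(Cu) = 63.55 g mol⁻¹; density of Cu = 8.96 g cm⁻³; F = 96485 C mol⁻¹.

1.26 μm

Q = I·t = 0.4520 × 3552.0 = 1606 C; n(e⁻) = 0.01664 mol.
n(Cu) = n(e⁻)/2 = 0.008320 mol, so m = 0.008320 × 63.55 = 0.5287 g.
Volume = m/ρ = 0.5287 / 8.96 = 0.05901 cm³.
Thickness = V/A = 0.05901 / 470 = 1.26 × 10⁻⁴ cm = 1.26 μm.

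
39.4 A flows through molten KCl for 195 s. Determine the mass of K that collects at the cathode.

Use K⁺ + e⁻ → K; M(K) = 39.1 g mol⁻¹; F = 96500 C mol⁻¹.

Q = I·t = 39.40 A × 195.00 s = 7683 C.
n(e⁻) = Q/F = 7683 / 96500 = 0.07962 mol.
K⁺ + e⁻ → K, so n(K) = n(e⁻)/1 = 0.07962 mol.
m = n·M = 0.07962 × 39.1 = 3.11 g.

3.11 g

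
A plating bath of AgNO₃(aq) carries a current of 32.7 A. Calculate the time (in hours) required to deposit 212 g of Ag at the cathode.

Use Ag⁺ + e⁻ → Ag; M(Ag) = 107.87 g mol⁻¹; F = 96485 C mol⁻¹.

1.61 h

n(Ag) = m/M = 212 / 107.87 = 1.965 mol.
Each Ag atom requires 1 electron, so n(e⁻) = 1 × 1.965 = 1.965 mol.
Q = n(e⁻)·F = 1.965 × 96485 = 189600 C.
t = Q/I = 189600 / 32.70 A = 5799 s = 1.61 h.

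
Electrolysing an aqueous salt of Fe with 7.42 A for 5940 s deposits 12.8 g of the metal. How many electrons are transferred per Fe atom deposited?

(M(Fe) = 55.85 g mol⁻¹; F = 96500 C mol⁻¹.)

Q = I·t = 7.420 A × 5940.0 s = 44070 C, so n(e⁻) = 44070/96500 = 0.4567 mol.
n(Fe) deposited = 12.8 / 55.85 = 0.2292 mol.
Electrons per atom = n(e⁻)/n(Fe) = 0.4567 / 0.2292 = 1.99 ≈ 2, so the ion is Fe²⁺.

2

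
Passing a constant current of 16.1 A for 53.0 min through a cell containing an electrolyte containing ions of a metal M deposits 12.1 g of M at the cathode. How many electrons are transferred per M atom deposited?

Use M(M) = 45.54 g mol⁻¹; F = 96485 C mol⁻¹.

Q = I·t = 16.10 A × 3180.0 s = 51200 C, so n(e⁻) = 51200/96485 = 0.5306 mol.
n(M) deposited = 12.1 / 45.54 = 0.2657 mol.
Electrons per atom = n(e⁻)/n(M) = 0.5306 / 0.2657 = 2.00 ≈ 2, so the ion is M²⁺.

2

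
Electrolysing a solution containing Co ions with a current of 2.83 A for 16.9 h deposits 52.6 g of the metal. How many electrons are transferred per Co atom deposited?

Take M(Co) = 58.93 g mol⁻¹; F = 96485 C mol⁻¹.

Q = I·t = 2.830 A × 60840 s = 172200 C, so n(e⁻) = 172200/96485 = 1.784 mol.
n(Co) deposited = 52.6 / 58.93 = 0.8926 mol.
Electrons per atom = n(e⁻)/n(Co) = 1.784 / 0.8926 = 2.00 ≈ 2, so the ion is Co²⁺.

2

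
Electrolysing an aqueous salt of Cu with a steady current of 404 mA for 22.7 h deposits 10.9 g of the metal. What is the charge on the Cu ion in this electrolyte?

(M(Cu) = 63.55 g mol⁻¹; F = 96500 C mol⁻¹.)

Q = I·t = 0.4040 A × 81720 s = 33010 C, so n(e⁻) = 33010/96500 = 0.3421 mol.
n(Cu) deposited = 10.9 / 63.55 = 0.1715 mol.
Electrons per atom = n(e⁻)/n(Cu) = 0.3421 / 0.1715 = 1.99 ≈ 2, so the ion is Cu²⁺.

+2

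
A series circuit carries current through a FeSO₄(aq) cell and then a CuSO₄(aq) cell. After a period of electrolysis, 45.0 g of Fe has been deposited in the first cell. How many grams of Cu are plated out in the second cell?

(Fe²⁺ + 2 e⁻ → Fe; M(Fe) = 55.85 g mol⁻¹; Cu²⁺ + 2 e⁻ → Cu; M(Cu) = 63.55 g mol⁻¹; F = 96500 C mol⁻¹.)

n(Fe) = 45.0 / 55.85 = 0.8057 mol.
Since Fe²⁺ + 2 e⁻ → Fe, n(e⁻) passed = 2 × 0.8057 = 1.611 mol.
Cells in series carry the same charge, so the same 1.611 mol of electrons passes through cell 2.
Cu²⁺ + 2 e⁻ → Cu, so n(Cu) = 1.611 / 2 = 0.8057 mol.
m(Cu) = 0.8057 × 63.55 = 51.2 g.

51.2 g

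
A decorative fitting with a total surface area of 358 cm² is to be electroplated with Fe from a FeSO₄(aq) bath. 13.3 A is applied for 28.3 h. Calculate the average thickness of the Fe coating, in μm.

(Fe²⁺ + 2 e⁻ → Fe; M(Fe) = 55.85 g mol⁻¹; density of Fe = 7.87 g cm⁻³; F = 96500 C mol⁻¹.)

1390 μm

Q = I·t = 13.30 × 101880 = 1355000 C; n(e⁻) = 14.04 mol.
n(Fe) = n(e⁻)/2 = 7.021 mol, so m = 7.021 × 55.85 = 392.1 g.
Volume = m/ρ = 392.1 / 7.87 = 49.82 cm³.
Thickness = V/A = 49.82 / 358 = 0.139 cm = 1390 μm.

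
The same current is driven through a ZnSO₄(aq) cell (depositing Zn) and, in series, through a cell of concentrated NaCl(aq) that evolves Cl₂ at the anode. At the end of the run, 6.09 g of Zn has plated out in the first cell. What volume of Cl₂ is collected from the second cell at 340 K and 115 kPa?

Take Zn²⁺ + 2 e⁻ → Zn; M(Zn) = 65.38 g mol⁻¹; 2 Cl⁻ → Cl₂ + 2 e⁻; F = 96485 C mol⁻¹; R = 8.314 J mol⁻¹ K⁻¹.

2.29 L

n(Zn) = 6.09 / 65.38 = 0.09315 mol, so n(e⁻) = 2 × 0.09315 = 0.1863 mol.
The cells are in series, so the same 0.1863 mol of electrons passes through the second cell.
2 Cl⁻ → Cl₂ + 2 e⁻ — 2 mol e⁻ per mol Cl₂, so n(Cl₂) = 0.1863/2 = 0.09315 mol.
V = nRT/P = (0.09315 × 8.314 × 340) / (115 × 10³) = 0.00229 m³ = 2.29 L.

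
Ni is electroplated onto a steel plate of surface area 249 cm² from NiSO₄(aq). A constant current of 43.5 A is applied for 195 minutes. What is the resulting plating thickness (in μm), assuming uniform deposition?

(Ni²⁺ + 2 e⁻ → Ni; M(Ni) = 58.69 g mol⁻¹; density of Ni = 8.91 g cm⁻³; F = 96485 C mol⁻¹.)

698 μm

Q = I·t = 43.50 × 11700 = 509000 C; n(e⁻) = 5.275 mol.
n(Ni) = n(e⁻)/2 = 2.637 mol, so m = 2.637 × 58.69 = 154.8 g.
Volume = m/ρ = 154.8 / 8.91 = 17.37 cm³.
Thickness = V/A = 17.37 / 249 = 0.0698 cm = 698 μm.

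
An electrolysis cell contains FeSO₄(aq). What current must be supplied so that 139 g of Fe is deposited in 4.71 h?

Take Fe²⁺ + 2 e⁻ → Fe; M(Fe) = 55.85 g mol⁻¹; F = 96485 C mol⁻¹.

n(Fe) = 139 / 55.85 = 2.489 mol.
n(e⁻) = 2 × 2.489 = 4.978 mol.
Q = n(e⁻)·F = 4.978 × 96485 = 480300 C.
I = Q/t = 480300 / 16956 s = 28.3 A.

28.3 A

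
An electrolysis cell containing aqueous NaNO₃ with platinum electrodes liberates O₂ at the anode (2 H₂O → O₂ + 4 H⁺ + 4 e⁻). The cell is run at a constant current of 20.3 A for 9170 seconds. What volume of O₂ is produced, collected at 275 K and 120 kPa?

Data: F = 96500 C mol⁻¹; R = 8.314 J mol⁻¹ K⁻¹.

9.19 L

Q = I·t = 20.30 A × 9170.0 s = 186200 C.
n(e⁻) = Q/F = 186200 / 96500 = 1.929 mol.
4 electrons are transferred per O₂ molecule, so n(O₂) = 1.929 / 4 = 0.4823 mol.
V = nRT/P = (0.4823 × 8.314 × 275) / (120 × 10³ Pa) = 0.00919 m³ = 9.19 L.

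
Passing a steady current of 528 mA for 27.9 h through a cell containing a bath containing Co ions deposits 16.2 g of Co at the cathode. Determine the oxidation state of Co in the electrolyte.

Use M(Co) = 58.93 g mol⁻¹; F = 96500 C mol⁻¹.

Q = I·t = 0.5280 A × 100440 s = 53030 C, so n(e⁻) = 53030/96500 = 0.5496 mol.
n(Co) deposited = 16.2 / 58.93 = 0.2749 mol.
Electrons per atom = n(e⁻)/n(Co) = 0.5496 / 0.2749 = 2.00 ≈ 2, so the ion is Co²⁺.

+2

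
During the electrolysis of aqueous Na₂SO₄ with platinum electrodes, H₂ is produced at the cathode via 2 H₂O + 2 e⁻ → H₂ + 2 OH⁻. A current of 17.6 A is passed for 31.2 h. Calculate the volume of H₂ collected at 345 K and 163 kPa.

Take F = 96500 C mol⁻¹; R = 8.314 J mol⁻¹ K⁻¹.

180 L

Q = I·t = 17.60 A × 112320 s = 1977000 C.
n(e⁻) = Q/F = 1977000 / 96500 = 20.49 mol.
2 electrons are transferred per H₂ molecule, so n(H₂) = 20.49 / 2 = 10.24 mol.
V = nRT/P = (10.24 × 8.314 × 345) / (163 × 10³ Pa) = 0.180 m³ = 180 L.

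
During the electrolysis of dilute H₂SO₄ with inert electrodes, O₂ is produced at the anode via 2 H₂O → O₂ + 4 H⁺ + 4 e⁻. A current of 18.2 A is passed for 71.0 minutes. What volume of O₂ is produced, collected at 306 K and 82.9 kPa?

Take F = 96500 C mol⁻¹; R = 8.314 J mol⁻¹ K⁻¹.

Q = I·t = 18.20 A × 4260.0 s = 77530 C.
n(e⁻) = Q/F = 77530 / 96500 = 0.8034 mol.
4 electrons are transferred per O₂ molecule, so n(O₂) = 0.8034 / 4 = 0.2009 mol.
V = nRT/P = (0.2009 × 8.314 × 306) / (82.9 × 10³ Pa) = 0.00616 m³ = 6.16 L.

6.16 L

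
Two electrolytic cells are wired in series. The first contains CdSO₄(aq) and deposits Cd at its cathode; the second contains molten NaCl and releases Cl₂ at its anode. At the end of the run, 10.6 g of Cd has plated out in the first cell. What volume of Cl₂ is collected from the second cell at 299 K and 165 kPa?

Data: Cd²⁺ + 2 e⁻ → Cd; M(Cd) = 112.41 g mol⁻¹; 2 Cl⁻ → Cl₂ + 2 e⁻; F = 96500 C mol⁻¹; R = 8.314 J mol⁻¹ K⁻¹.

1.42 L

n(Cd) = 10.6 / 112.41 = 0.09430 mol, so n(e⁻) = 2 × 0.09430 = 0.1886 mol.
The cells are in series, so the same 0.1886 mol of electrons passes through the second cell.
2 Cl⁻ → Cl₂ + 2 e⁻ — 2 mol e⁻ per mol Cl₂, so n(Cl₂) = 0.1886/2 = 0.09430 mol.
V = nRT/P = (0.09430 × 8.314 × 299) / (165 × 10³) = 0.00142 m³ = 1.42 L.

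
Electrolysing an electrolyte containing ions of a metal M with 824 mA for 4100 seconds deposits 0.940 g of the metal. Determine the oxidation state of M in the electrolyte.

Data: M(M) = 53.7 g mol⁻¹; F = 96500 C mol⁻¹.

Q = I·t = 0.8240 A × 4100.0 s = 3378 C, so n(e⁻) = 3378/96500 = 0.03501 mol.
n(M) deposited = 0.940 / 53.7 = 0.01750 mol.
Electrons per atom = n(e⁻)/n(M) = 0.03501 / 0.01750 = 2.00 ≈ 2, so the ion is M²⁺.

+2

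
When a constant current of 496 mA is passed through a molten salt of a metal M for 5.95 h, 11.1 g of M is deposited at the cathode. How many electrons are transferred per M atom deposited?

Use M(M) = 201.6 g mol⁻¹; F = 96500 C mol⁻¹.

Q = I·t = 0.4960 A × 21420 s = 10620 C, so n(e⁻) = 10620/96500 = 0.1101 mol.
n(M) deposited = 11.1 / 201.6 = 0.05506 mol.
Electrons per atom = n(e⁻)/n(M) = 0.1101 / 0.05506 = 2.00 ≈ 2, so the ion is M²⁺.

2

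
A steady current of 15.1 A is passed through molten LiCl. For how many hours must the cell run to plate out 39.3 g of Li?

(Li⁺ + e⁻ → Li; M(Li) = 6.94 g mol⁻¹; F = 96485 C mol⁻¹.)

n(Li) = m/M = 39.3 / 6.94 = 5.663 mol.
Each Li atom requires 1 electron, so n(e⁻) = 1 × 5.663 = 5.663 mol.
Q = n(e⁻)·F = 5.663 × 96485 = 546400 C.
t = Q/I = 546400 / 15.10 A = 36180 s = 10.1 h.

10.1 h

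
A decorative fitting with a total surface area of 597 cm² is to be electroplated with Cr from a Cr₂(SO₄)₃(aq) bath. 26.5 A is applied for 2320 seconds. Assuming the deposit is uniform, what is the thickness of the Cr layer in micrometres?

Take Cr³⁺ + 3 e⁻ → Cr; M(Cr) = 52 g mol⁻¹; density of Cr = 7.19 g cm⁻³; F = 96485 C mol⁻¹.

Q = I·t = 26.50 × 2320.0 = 61480 C; n(e⁻) = 0.6372 mol.
n(Cr) = n(e⁻)/3 = 0.2124 mol, so m = 0.2124 × 52 = 11.04 g.
Volume = m/ρ = 11.04 / 7.19 = 1.536 cm³.
Thickness = V/A = 1.536 / 597 = 0.00257 cm = 25.7 μm.

25.7 μm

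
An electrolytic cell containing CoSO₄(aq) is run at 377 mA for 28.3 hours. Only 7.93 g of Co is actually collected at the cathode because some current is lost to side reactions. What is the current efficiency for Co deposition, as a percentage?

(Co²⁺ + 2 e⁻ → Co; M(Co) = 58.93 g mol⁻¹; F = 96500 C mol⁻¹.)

67.6 %

Q = I·t = 0.3770 × 101880 = 38410 C; n(e⁻) = 38410/96500 = 0.3980 mol.
Theoretical n(Co) = n(e⁻)/2 = 0.1990 mol, i.e. m_theo = 0.1990 × 58.93 = 11.73 g.
Efficiency = m_actual / m_theo = 7.93 / 11.73 = 67.6 %.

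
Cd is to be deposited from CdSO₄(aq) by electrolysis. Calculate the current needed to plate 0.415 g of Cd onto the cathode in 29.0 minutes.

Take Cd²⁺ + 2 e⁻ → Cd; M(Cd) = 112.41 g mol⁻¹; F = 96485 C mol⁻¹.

0.409 A

n(Cd) = 0.415 / 112.41 = 0.003692 mol.
n(e⁻) = 2 × 0.003692 = 0.007384 mol.
Q = n(e⁻)·F = 0.007384 × 96485 = 712.4 C.
I = Q/t = 712.4 / 1740.0 s = 0.409 A.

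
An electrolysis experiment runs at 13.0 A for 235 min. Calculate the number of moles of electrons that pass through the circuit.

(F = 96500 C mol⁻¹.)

1.90 mol

Q = I·t = 13.00 A × 14100 s = 183300 C.
n(e⁻) = Q/F = 183300 / 96500 = 1.90 mol.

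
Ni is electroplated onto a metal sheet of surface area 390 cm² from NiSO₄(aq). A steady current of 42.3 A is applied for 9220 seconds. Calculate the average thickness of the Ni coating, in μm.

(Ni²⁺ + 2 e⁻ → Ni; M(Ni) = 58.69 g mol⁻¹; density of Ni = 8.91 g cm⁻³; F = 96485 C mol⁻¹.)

Q = I·t = 42.30 × 9220.0 = 390000 C; n(e⁻) = 4.042 mol.
n(Ni) = n(e⁻)/2 = 2.021 mol, so m = 2.021 × 58.69 = 118.6 g.
Volume = m/ρ = 118.6 / 8.91 = 13.31 cm³.
Thickness = V/A = 13.31 / 390 = 0.0341 cm = 341 μm.

341 μm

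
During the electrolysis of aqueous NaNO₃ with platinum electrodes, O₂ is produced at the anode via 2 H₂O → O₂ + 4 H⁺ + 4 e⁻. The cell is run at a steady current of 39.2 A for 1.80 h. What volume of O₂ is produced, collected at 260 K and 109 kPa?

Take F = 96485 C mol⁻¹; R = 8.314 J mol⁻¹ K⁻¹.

13.1 L

Q = I·t = 39.20 A × 6480.0 s = 254000 C.
n(e⁻) = Q/F = 254000 / 96485 = 2.633 mol.
4 electrons are transferred per O₂ molecule, so n(O₂) = 2.633 / 4 = 0.6582 mol.
V = nRT/P = (0.6582 × 8.314 × 260) / (109 × 10³ Pa) = 0.0131 m³ = 13.1 L.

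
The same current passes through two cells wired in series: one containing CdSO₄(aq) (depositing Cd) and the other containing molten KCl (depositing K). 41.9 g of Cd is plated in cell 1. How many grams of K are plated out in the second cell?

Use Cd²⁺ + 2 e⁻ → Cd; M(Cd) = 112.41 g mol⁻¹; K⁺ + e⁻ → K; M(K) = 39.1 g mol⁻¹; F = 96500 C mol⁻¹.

29.1 g

n(Cd) = 41.9 / 112.41 = 0.3727 mol.
Since Cd²⁺ + 2 e⁻ → Cd, n(e⁻) passed = 2 × 0.3727 = 0.7455 mol.
Cells in series carry the same charge, so the same 0.7455 mol of electrons passes through cell 2.
K⁺ + e⁻ → K, so n(K) = 0.7455 / 1 = 0.7455 mol.
m(K) = 0.7455 × 39.1 = 29.1 g.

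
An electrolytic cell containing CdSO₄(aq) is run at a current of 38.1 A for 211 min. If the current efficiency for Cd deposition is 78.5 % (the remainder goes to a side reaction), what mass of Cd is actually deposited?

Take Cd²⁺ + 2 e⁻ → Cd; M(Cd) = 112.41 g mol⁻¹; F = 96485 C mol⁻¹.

Q = I·t = 38.10 × 12660 = 482300 C.
n(e⁻) = 482300/96485 = 4.999 mol; theoretically n(Cd) = 4.999/2 = 2.500 mol, m_theo = 281.0 g.
At 78.5 % efficiency, m_actual = 0.785 × 281.0 = 221 g.

221 g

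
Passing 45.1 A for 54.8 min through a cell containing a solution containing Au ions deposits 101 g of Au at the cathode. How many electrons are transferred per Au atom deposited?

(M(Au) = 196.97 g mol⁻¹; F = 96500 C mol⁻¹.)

3

Q = I·t = 45.10 A × 3288.0 s = 148300 C, so n(e⁻) = 148300/96500 = 1.537 mol.
n(Au) deposited = 101 / 196.97 = 0.5128 mol.
Electrons per atom = n(e⁻)/n(Au) = 1.537 / 0.5128 = 3.00 ≈ 3, so the ion is Au³⁺.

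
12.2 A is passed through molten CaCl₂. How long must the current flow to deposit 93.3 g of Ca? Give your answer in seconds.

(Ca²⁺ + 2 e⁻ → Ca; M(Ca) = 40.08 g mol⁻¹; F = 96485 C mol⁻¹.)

36800 s

n(Ca) = m/M = 93.3 / 40.08 = 2.328 mol.
Each Ca atom requires 2 electrons, so n(e⁻) = 2 × 2.328 = 4.656 mol.
Q = n(e⁻)·F = 4.656 × 96485 = 449200 C.
t = Q/I = 449200 / 12.20 A = 36820 s.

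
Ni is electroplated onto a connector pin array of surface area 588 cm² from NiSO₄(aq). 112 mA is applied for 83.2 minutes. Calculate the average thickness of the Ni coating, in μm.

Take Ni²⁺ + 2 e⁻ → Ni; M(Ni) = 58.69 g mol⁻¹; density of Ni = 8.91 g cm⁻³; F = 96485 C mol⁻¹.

0.325 μm

Q = I·t = 0.1120 × 4992.0 = 559.1 C; n(e⁻) = 0.005795 mol.
n(Ni) = n(e⁻)/2 = 0.002897 mol, so m = 0.002897 × 58.69 = 0.1700 g.
Volume = m/ρ = 0.1700 / 8.91 = 0.01908 cm³.
Thickness = V/A = 0.01908 / 588 = 3.25 × 10⁻⁵ cm = 0.325 μm.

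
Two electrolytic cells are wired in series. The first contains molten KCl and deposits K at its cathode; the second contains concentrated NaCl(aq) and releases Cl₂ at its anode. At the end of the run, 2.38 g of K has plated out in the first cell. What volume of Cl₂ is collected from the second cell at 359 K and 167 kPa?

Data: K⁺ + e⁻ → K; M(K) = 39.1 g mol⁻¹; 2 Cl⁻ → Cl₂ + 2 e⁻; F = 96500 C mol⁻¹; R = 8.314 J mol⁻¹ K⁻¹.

0.544 L

n(K) = 2.38 / 39.1 = 0.06087 mol, so n(e⁻) = 1 × 0.06087 = 0.06087 mol.
The cells are in series, so the same 0.06087 mol of electrons passes through the second cell.
2 Cl⁻ → Cl₂ + 2 e⁻ — 2 mol e⁻ per mol Cl₂, so n(Cl₂) = 0.06087/2 = 0.03043 mol.
V = nRT/P = (0.03043 × 8.314 × 359) / (167 × 10³) = 5.44 × 10⁻⁴ m³ = 0.544 L.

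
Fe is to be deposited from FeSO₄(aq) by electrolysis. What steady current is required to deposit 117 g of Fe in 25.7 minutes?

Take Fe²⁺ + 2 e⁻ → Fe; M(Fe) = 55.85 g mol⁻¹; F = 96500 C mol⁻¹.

262 A

n(Fe) = 117 / 55.85 = 2.095 mol.
n(e⁻) = 2 × 2.095 = 4.190 mol.
Q = n(e⁻)·F = 4.190 × 96500 = 404300 C.
I = Q/t = 404300 / 1542.0 s = 262 A.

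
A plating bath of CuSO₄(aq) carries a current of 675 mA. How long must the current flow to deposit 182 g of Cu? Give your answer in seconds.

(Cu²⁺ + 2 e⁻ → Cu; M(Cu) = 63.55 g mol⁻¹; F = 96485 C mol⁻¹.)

n(Cu) = m/M = 182 / 63.55 = 2.864 mol.
Each Cu atom requires 2 electrons, so n(e⁻) = 2 × 2.864 = 5.728 mol.
Q = n(e⁻)·F = 5.728 × 96485 = 552600 C.
t = Q/I = 552600 / 0.6750 A = 818700 s.

8.19 × 10⁵ s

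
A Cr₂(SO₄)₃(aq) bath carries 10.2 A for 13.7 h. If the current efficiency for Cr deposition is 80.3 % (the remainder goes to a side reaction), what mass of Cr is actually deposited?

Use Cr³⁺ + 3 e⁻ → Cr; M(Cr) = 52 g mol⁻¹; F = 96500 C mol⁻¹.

Q = I·t = 10.20 × 49320 = 503100 C.
n(e⁻) = 503100/96500 = 5.213 mol; theoretically n(Cr) = 5.213/3 = 1.738 mol, m_theo = 90.36 g.
At 80.3 % efficiency, m_actual = 0.803 × 90.36 = 72.6 g.

72.6 g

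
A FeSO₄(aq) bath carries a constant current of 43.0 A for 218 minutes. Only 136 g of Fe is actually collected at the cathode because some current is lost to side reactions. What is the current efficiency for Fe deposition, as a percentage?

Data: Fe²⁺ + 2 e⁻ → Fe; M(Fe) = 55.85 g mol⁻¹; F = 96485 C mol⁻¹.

83.5 %

Q = I·t = 43.00 × 13080 = 562400 C; n(e⁻) = 562400/96485 = 5.829 mol.
Theoretical n(Fe) = n(e⁻)/2 = 2.915 mol, i.e. m_theo = 2.915 × 55.85 = 162.8 g.
Efficiency = m_actual / m_theo = 136 / 162.8 = 83.5 %.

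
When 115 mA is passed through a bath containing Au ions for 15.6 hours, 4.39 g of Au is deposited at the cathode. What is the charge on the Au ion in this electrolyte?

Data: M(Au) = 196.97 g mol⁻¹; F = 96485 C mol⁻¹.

+3

Q = I·t = 0.1150 A × 56160 s = 6458 C, so n(e⁻) = 6458/96485 = 0.06694 mol.
n(Au) deposited = 4.39 / 196.97 = 0.02229 mol.
Electrons per atom = n(e⁻)/n(Au) = 0.06694 / 0.02229 = 3.00 ≈ 3, so the ion is Au³⁺.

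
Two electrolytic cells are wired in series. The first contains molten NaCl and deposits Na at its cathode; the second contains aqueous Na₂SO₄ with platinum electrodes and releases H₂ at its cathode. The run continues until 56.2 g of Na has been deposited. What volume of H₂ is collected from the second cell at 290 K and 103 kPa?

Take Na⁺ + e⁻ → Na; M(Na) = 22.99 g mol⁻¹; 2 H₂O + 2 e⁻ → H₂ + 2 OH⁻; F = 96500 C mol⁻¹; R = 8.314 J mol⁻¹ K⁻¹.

n(Na) = 56.2 / 22.99 = 2.445 mol, so n(e⁻) = 1 × 2.445 = 2.445 mol.
The cells are in series, so the same 2.445 mol of electrons passes through the second cell.
2 H₂O + 2 e⁻ → H₂ + 2 OH⁻ — 2 mol e⁻ per mol H₂, so n(H₂) = 2.445/2 = 1.222 mol.
V = nRT/P = (1.222 × 8.314 × 290) / (103 × 10³) = 0.0286 m³ = 28.6 L.

28.6 L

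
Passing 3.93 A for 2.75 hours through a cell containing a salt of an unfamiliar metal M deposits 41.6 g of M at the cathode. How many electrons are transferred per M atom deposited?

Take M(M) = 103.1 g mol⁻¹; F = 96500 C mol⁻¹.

Q = I·t = 3.930 A × 9900.0 s = 38910 C, so n(e⁻) = 38910/96500 = 0.4032 mol.
n(M) deposited = 41.6 / 103.1 = 0.4035 mol.
Electrons per atom = n(e⁻)/n(M) = 0.4032 / 0.4035 = 0.999 ≈ 1, so the ion is M⁺.

1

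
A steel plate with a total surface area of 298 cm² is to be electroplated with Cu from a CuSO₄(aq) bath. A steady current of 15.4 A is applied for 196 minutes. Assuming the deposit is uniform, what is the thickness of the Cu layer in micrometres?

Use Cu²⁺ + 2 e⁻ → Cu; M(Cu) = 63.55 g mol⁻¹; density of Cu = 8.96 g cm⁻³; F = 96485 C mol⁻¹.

Q = I·t = 15.40 × 11760 = 181100 C; n(e⁻) = 1.877 mol.
n(Cu) = n(e⁻)/2 = 0.9385 mol, so m = 0.9385 × 63.55 = 59.64 g.
Volume = m/ρ = 59.64 / 8.96 = 6.656 cm³.
Thickness = V/A = 6.656 / 298 = 0.0223 cm = 223 μm.

223 μm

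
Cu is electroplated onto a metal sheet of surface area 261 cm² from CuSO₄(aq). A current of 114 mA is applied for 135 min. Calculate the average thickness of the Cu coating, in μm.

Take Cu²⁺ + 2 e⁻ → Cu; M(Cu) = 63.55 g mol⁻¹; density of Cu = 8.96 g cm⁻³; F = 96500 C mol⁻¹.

Q = I·t = 0.1140 × 8100.0 = 923.4 C; n(e⁻) = 0.009569 mol.
n(Cu) = n(e⁻)/2 = 0.004784 mol, so m = 0.004784 × 63.55 = 0.3041 g.
Volume = m/ρ = 0.3041 / 8.96 = 0.03393 cm³.
Thickness = V/A = 0.03393 / 261 = 1.30 × 10⁻⁴ cm = 1.30 μm.

1.30 μm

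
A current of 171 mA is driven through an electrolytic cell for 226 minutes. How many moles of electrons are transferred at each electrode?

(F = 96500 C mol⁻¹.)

0.0240 mol

Q = I·t = 0.1710 A × 13560 s = 2319 C.
n(e⁻) = Q/F = 2319 / 96500 = 0.0240 mol.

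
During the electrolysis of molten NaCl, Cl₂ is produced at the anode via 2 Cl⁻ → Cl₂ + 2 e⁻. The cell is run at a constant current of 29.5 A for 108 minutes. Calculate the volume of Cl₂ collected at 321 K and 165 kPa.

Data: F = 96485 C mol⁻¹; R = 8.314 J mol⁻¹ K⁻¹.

16.0 L

Q = I·t = 29.50 A × 6480.0 s = 191200 C.
n(e⁻) = Q/F = 191200 / 96485 = 1.981 mol.
2 electrons are transferred per Cl₂ molecule, so n(Cl₂) = 1.981 / 2 = 0.9906 mol.
V = nRT/P = (0.9906 × 8.314 × 321) / (165 × 10³ Pa) = 0.0160 m³ = 16.0 L.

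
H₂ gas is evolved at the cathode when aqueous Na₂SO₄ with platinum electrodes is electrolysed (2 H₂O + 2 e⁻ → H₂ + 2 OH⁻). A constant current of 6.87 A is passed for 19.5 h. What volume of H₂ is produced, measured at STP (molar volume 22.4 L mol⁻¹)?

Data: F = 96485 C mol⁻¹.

56.0 L

Q = I·t = 6.870 A × 70200 s = 482300 C.
n(e⁻) = Q/F = 482300 / 96485 = 4.998 mol.
2 electrons are transferred per H₂ molecule, so n(H₂) = 4.998 / 2 = 2.499 mol.
V = n × V_m = 2.499 × 22.4 = 56.0 L.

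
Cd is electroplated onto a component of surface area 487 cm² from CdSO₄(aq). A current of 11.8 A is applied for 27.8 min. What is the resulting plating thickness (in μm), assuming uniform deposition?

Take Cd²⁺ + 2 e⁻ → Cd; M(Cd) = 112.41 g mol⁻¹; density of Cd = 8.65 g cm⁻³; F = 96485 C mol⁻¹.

27.2 μm

Q = I·t = 11.80 × 1668.0 = 19680 C; n(e⁻) = 0.2040 mol.
n(Cd) = n(e⁻)/2 = 0.1020 mol, so m = 0.1020 × 112.41 = 11.47 g.
Volume = m/ρ = 11.47 / 8.65 = 1.325 cm³.
Thickness = V/A = 1.325 / 487 = 0.00272 cm = 27.2 μm.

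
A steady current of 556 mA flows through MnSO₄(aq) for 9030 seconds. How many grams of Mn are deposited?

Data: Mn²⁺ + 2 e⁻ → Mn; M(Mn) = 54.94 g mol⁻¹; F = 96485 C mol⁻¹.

1.43 g

Q = I·t = 0.5560 A × 9030.0 s = 5021 C.
n(e⁻) = Q/F = 5021 / 96485 = 0.05204 mol.
Mn²⁺ + 2 e⁻ → Mn, so n(Mn) = n(e⁻)/2 = 0.02602 mol.
m = n·M = 0.02602 × 54.94 = 1.43 g.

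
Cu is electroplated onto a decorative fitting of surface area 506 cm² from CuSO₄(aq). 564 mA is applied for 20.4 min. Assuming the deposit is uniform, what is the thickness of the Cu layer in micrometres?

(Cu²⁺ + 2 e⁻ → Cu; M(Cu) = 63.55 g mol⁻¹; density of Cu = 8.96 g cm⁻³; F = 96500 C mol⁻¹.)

0.501 μm

Q = I·t = 0.5640 × 1224.0 = 690.3 C; n(e⁻) = 0.007154 mol.
n(Cu) = n(e⁻)/2 = 0.003577 mol, so m = 0.003577 × 63.55 = 0.2273 g.
Volume = m/ρ = 0.2273 / 8.96 = 0.02537 cm³.
Thickness = V/A = 0.02537 / 506 = 5.01 × 10⁻⁵ cm = 0.501 μm.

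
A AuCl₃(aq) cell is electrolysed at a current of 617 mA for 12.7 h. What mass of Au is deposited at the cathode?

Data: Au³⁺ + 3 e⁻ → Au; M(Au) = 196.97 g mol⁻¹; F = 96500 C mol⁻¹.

19.2 g

Q = I·t = 0.6170 A × 45720 s = 28210 C.
n(e⁻) = Q/F = 28210 / 96500 = 0.2923 mol.
Au³⁺ + 3 e⁻ → Au, so n(Au) = n(e⁻)/3 = 0.09744 mol.
m = n·M = 0.09744 × 196.97 = 19.2 g.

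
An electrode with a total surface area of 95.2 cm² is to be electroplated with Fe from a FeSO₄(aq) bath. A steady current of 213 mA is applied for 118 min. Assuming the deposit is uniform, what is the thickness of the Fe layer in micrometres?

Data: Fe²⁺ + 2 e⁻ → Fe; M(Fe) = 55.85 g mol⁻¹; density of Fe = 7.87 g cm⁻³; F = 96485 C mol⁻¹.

5.83 μm

Q = I·t = 0.2130 × 7080.0 = 1508 C; n(e⁻) = 0.01563 mol.
n(Fe) = n(e⁻)/2 = 0.007815 mol, so m = 0.007815 × 55.85 = 0.4365 g.
Volume = m/ρ = 0.4365 / 7.87 = 0.05546 cm³.
Thickness = V/A = 0.05546 / 95.2 = 5.83 × 10⁻⁴ cm = 5.83 μm.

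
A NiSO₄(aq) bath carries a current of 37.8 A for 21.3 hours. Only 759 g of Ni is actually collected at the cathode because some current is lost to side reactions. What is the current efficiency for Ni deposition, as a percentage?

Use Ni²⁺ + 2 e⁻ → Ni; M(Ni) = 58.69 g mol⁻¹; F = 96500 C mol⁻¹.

Q = I·t = 37.80 × 76680 = 2899000 C; n(e⁻) = 2899000/96500 = 30.04 mol.
Theoretical n(Ni) = n(e⁻)/2 = 15.02 mol, i.e. m_theo = 15.02 × 58.69 = 881.4 g.
Efficiency = m_actual / m_theo = 759 / 881.4 = 86.1 %.

86.1 %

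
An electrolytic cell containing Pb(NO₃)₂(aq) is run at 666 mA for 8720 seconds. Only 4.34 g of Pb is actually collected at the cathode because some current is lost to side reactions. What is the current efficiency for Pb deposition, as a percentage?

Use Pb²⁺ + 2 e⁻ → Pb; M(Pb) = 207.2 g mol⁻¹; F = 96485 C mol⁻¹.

Q = I·t = 0.6660 × 8720.0 = 5808 C; n(e⁻) = 5808/96485 = 0.06019 mol.
Theoretical n(Pb) = n(e⁻)/2 = 0.03010 mol, i.e. m_theo = 0.03010 × 207.2 = 6.236 g.
Efficiency = m_actual / m_theo = 4.34 / 6.236 = 69.6 %.

69.6 %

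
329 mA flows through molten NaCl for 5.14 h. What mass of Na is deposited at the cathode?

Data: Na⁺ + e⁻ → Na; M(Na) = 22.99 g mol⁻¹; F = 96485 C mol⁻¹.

Q = I·t = 0.3290 A × 18504 s = 6088 C.
n(e⁻) = Q/F = 6088 / 96485 = 0.06310 mol.
Na⁺ + e⁻ → Na, so n(Na) = n(e⁻)/1 = 0.06310 mol.
m = n·M = 0.06310 × 22.99 = 1.45 g.

1.45 g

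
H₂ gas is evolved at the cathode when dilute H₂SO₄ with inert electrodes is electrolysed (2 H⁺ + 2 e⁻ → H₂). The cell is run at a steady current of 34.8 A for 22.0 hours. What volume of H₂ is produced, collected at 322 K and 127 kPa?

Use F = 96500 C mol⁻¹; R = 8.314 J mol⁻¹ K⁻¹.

301 L

Q = I·t = 34.80 A × 79200 s = 2756000 C.
n(e⁻) = Q/F = 2756000 / 96500 = 28.56 mol.
2 electrons are transferred per H₂ molecule, so n(H₂) = 28.56 / 2 = 14.28 mol.
V = nRT/P = (14.28 × 8.314 × 322) / (127 × 10³ Pa) = 0.301 m³ = 301 L.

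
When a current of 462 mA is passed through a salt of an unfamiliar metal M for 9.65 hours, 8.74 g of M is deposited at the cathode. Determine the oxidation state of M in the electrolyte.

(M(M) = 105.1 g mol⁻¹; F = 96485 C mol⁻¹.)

Q = I·t = 0.4620 A × 34740 s = 16050 C, so n(e⁻) = 16050/96485 = 0.1663 mol.
n(M) deposited = 8.74 / 105.1 = 0.08316 mol.
Electrons per atom = n(e⁻)/n(M) = 0.1663 / 0.08316 = 2.00 ≈ 2, so the ion is M²⁺.

+2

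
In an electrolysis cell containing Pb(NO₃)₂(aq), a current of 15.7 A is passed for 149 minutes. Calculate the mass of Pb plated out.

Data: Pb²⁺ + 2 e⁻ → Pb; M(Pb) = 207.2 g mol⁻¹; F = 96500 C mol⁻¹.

151 g

Q = I·t = 15.70 A × 8940.0 s = 140400 C.
n(e⁻) = Q/F = 140400 / 96500 = 1.454 mol.
Pb²⁺ + 2 e⁻ → Pb, so n(Pb) = n(e⁻)/2 = 0.7272 mol.
m = n·M = 0.7272 × 207.2 = 151 g.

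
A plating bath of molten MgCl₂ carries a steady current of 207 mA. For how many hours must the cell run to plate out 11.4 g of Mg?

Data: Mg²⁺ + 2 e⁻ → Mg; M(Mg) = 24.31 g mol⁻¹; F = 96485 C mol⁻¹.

n(Mg) = m/M = 11.4 / 24.31 = 0.4689 mol.
Each Mg atom requires 2 electrons, so n(e⁻) = 2 × 0.4689 = 0.9379 mol.
Q = n(e⁻)·F = 0.9379 × 96485 = 90490 C.
t = Q/I = 90490 / 0.2070 A = 437200 s = 121 h.

121 h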